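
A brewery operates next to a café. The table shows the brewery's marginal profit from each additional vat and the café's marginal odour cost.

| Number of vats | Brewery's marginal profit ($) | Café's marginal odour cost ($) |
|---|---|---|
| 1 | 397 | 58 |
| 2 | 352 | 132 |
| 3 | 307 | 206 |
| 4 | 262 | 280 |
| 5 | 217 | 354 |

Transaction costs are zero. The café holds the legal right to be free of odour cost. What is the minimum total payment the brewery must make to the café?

$396

Efficient level: marginal profit ≥ marginal odour cost through level 3, so k* = 3.
With the café holding the right, the brewery must at least compensate total damage at k*: 58 + 132 + 206 = 396.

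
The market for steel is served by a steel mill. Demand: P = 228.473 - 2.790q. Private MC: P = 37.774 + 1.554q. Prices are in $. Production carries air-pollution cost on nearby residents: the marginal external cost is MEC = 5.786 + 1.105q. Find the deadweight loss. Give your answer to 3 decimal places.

DWL = $270.502

Market equilibrium (private): 37.774 + 1.554q = 228.473 - 2.790q → q_m = 43.8994.
Social marginal cost = private MC + MEC = 43.560 + 2.659q.
Set SMC = demand: 43.560 + 2.659q = 228.473 - 2.790q → q* = 33.9352.
The welfare-loss triangle has base |q_m − q*| and height MEC(q_m) (the vertical gap between SMC and demand is zero at q* and MEC at q_m).
DWL = ½ × 9.9642 × 54.2948 = 270.5021.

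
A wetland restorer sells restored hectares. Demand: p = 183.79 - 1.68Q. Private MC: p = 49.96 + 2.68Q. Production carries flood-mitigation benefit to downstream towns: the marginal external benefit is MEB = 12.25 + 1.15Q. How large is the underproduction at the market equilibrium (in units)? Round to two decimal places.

Market equilibrium (private): 49.96 + 2.68Q = 183.79 - 1.68Q → Q_m = 30.6950.
Social marginal cost = private MC − MEB = 37.71 + 1.53Q.
Set SMC = demand: 37.71 + 1.53Q = 183.79 - 1.68Q → Q* = 45.5078.
Gap = |30.6950 − 45.5078| = 14.8128.

14.81 units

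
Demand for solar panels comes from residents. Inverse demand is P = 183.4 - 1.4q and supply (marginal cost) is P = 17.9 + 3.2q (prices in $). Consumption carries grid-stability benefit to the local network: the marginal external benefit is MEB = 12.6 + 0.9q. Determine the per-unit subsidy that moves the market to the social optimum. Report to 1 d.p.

subsidy = $55.9 per unit

Social marginal benefit = demand + MEB = 196.0 - 0.5q.
Set SMB = MC: 196.0 - 0.5q = 17.9 + 3.2q → q* = 48.1351.
The Pigouvian subsidy equals MEB at q*: 12.6 + 0.9×48.1351 = 55.9216.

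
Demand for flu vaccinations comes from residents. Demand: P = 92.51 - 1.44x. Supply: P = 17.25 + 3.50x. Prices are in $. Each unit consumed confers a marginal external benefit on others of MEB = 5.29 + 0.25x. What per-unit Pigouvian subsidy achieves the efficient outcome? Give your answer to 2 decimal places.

Social marginal benefit = demand + MEB = 97.80 - 1.19x.
Set SMB = MC: 97.80 - 1.19x = 17.25 + 3.50x → x* = 17.1748.
The Pigouvian subsidy equals MEB at x*: 5.29 + 0.25×17.1748 = 9.5837.

subsidy = $9.58 per unit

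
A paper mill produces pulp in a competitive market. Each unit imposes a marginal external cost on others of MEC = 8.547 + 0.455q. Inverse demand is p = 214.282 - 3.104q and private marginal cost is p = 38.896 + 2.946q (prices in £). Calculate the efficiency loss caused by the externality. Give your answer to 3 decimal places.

DWL = £36.319

Market equilibrium (private): 38.896 + 2.946q = 214.282 - 3.104q → q_m = 28.9894.
Social marginal cost = private MC + MEC = 47.443 + 3.401q.
Set SMC = demand: 47.443 + 3.401q = 214.282 - 3.104q → q* = 25.6478.
The loss is the area between SMC and demand from q* to q_m; with linear curves that's a triangle of height MEC(q_m).
DWL = ½ × 3.3416 × 21.7372 = 36.3185.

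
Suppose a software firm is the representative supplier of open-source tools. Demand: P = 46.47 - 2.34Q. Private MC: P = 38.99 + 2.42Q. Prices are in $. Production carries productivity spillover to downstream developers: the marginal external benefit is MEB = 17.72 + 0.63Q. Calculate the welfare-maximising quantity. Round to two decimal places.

Q* = 6.10

Social marginal cost = private MC − MEB = 21.27 + 1.79Q.
Set SMC = demand: 21.27 + 1.79Q = 46.47 - 2.34Q → Q* = 6.1017.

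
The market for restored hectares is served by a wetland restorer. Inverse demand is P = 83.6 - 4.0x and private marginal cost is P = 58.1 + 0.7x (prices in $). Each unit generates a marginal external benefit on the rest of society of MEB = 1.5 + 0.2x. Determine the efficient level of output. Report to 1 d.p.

x* = 6.0

Social marginal cost = private MC − MEB = 56.6 + 0.5x.
Set SMC = demand: 56.6 + 0.5x = 83.6 - 4.0x → x* = 6.0000.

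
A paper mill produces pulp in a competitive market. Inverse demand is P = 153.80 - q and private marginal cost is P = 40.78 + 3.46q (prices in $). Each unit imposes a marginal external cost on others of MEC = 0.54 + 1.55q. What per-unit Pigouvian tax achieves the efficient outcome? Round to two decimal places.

tax = $29.55 per unit

Social marginal cost = private MC + MEC = 41.32 + 5.01q.
Set SMC = demand: 41.32 + 5.01q = 153.80 - q → q* = 18.7155.
The Pigouvian tax equals MEC at q*: 0.54 + 1.55×18.7155 = 29.5490.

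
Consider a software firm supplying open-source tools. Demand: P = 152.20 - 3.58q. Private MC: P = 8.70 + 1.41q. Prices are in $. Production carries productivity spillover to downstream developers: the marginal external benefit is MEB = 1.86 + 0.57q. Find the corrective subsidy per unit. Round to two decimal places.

Social marginal cost = private MC − MEB = 6.84 + 0.84q.
Set SMC = demand: 6.84 + 0.84q = 152.20 - 3.58q → q* = 32.8869.
The Pigouvian subsidy equals MEB at q*: 1.86 + 0.57×32.8869 = 20.6055.

subsidy = $20.61 per unit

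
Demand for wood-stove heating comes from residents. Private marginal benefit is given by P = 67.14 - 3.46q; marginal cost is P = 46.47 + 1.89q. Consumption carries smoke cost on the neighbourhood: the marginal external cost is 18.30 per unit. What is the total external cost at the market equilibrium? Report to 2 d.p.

70.70

Market equilibrium (private): 46.47 + 1.89q = 67.14 - 3.46q → q_m = 3.8636.
Total external cost = MEC × q_m = 18.30 × 3.8636 = 70.7039.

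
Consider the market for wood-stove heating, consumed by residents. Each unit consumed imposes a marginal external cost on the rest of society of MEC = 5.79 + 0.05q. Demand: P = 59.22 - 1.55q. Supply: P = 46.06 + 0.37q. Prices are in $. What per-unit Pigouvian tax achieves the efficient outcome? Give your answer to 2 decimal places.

Social marginal benefit = demand − MEC = 53.43 - 1.60q.
Set SMB = MC: 53.43 - 1.60q = 46.06 + 0.37q → q* = 3.7411.
The Pigouvian tax equals MEC at q*: 5.79 + 0.05×3.7411 = 5.9771.

tax = $5.98 per unit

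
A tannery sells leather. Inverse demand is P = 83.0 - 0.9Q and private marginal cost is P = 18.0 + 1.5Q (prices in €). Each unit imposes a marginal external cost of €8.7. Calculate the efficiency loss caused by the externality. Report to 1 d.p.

Market equilibrium (private): 18.0 + 1.5Q = 83.0 - 0.9Q → Q_m = 27.0833.
Social marginal cost = private MC + MEC = 26.7 + 1.5Q.
Set SMC = demand: 26.7 + 1.5Q = 83.0 - 0.9Q → Q* = 23.4583.
Height of the DWL triangle at Q_m is SMC(Q_m) − demand(Q_m) = MEC(Q_m) = 8.7000.
DWL = ½ × 3.6250 × 8.7000 = 15.7688.

DWL = €15.8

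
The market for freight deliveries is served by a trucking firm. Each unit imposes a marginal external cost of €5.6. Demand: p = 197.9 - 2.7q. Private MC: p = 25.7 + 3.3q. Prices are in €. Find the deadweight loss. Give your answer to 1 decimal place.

DWL = €2.6

Market equilibrium (private): 25.7 + 3.3q = 197.9 - 2.7q → q_m = 28.7000.
Social marginal cost = private MC + MEC = 31.3 + 3.3q.
Set SMC = demand: 31.3 + 3.3q = 197.9 - 2.7q → q* = 27.7667.
Height of the DWL triangle at q_m is SMC(q_m) − demand(q_m) = MEC(q_m) = 5.6000.
DWL = ½ × 0.9333 × 5.6000 = 2.6132.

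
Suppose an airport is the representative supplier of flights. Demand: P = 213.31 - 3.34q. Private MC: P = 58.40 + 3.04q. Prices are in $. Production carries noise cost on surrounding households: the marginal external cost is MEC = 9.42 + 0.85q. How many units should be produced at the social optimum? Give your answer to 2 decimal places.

Social marginal cost = private MC + MEC = 67.82 + 3.89q.
Set SMC = demand: 67.82 + 3.89q = 213.31 - 3.34q → q* = 20.1231.

q* = 20.12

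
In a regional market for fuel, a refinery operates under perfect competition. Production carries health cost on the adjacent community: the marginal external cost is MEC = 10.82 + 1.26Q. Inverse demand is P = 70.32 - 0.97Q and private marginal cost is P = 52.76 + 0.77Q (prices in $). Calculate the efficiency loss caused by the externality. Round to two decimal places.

DWL = $92.32

Market equilibrium (private): 52.76 + 0.77Q = 70.32 - 0.97Q → Q_m = 10.0920.
Social marginal cost = private MC + MEC = 63.58 + 2.03Q.
Set SMC = demand: 63.58 + 2.03Q = 70.32 - 0.97Q → Q* = 2.2467.
Between Q* and Q_m the wedge SMC − demand runs linearly from 0 to MEC(Q_m), so the loss is a triangle.
DWL = ½ × 7.8453 × 23.5359 = 92.3231.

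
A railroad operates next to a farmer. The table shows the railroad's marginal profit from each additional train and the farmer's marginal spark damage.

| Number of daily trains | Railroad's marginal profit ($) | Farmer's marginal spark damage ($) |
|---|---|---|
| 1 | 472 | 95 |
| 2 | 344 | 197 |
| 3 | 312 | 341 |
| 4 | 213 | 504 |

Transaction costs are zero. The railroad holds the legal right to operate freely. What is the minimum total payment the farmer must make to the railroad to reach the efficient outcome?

$525

Left alone the railroad would choose level 4 (marginal profit stays positive).
Efficient level: k* = 2 (marginal profit ≥ marginal spark damage through 2).
The farmer must at least cover the railroad's forgone profit from cutting 4→2: 312 + 213 = 525.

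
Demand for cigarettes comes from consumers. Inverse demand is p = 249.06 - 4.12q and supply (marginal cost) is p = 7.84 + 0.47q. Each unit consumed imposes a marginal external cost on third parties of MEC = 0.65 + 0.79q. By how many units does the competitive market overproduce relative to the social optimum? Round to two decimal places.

7.84 units

Market equilibrium (private): 7.84 + 0.47q = 249.06 - 4.12q → q_m = 52.5534.
Social marginal benefit = demand − MEC = 248.41 - 4.91q.
Set SMB = MC: 248.41 - 4.91q = 7.84 + 0.47q → q* = 44.7156.
Gap = |52.5534 − 44.7156| = 7.8378.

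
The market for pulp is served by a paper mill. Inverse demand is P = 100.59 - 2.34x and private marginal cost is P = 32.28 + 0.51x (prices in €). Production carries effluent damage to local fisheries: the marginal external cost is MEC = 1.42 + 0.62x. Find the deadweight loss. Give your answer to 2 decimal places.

Market equilibrium (private): 32.28 + 0.51x = 100.59 - 2.34x → x_m = 23.9684.
Social marginal cost = private MC + MEC = 33.70 + 1.13x.
Set SMC = demand: 33.70 + 1.13x = 100.59 - 2.34x → x* = 19.2767.
Between x* and x_m the wedge SMC − demand runs linearly from 0 to MEC(x_m), so the loss is a triangle.
DWL = ½ × 4.6917 × 16.2804 = 38.1914.

DWL = €38.19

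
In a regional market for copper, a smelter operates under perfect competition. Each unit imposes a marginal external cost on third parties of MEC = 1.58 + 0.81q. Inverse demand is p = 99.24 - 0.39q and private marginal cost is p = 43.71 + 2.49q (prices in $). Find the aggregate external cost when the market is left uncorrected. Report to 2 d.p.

$181.03

Market equilibrium (private): 43.71 + 2.49q = 99.24 - 0.39q → q_m = 19.2813.
Total external cost = ∫₀^{q_m} (1.58 + 0.81q) dq = 1.58×19.2813 + ½×0.81×19.2813² = 181.0307.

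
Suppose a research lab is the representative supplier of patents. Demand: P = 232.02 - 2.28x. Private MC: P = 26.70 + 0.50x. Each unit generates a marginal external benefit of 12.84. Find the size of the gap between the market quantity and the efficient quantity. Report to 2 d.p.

Market equilibrium (private): 26.70 + 0.50x = 232.02 - 2.28x → x_m = 73.8561.
Social marginal cost = private MC − MEB = 13.86 + 0.50x.
Set SMC = demand: 13.86 + 0.50x = 232.02 - 2.28x → x* = 78.4748.
Gap = |73.8561 − 78.4748| = 4.6187.

4.62 units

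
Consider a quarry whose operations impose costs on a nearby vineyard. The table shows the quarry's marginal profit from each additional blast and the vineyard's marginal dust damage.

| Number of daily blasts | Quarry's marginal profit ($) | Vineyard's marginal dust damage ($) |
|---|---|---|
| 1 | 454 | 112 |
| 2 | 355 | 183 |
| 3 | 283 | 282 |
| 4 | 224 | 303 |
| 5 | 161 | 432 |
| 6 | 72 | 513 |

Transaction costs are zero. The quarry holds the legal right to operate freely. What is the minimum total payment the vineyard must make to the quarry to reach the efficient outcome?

Left alone the quarry would choose level 6 (marginal profit stays positive).
Efficient level: k* = 3 (marginal profit ≥ marginal dust damage through 3).
The vineyard must at least cover the quarry's forgone profit from cutting 6→3: 224 + 161 + 72 = 457.

$457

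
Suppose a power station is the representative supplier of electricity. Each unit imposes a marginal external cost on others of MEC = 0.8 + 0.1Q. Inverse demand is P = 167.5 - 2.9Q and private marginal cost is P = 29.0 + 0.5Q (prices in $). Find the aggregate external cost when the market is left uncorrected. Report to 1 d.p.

$115.6

Market equilibrium (private): 29.0 + 0.5Q = 167.5 - 2.9Q → Q_m = 40.7353.
Total external cost = ∫₀^{Q_m} (0.8 + 0.1Q) dQ = 0.8×40.7353 + ½×0.1×40.7353² = 115.5565.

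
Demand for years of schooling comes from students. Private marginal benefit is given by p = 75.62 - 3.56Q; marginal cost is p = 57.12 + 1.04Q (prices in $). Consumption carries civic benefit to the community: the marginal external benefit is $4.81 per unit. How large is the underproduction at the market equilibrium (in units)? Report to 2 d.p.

Market equilibrium (private): 57.12 + 1.04Q = 75.62 - 3.56Q → Q_m = 4.0217.
Social marginal benefit = demand + MEB = 80.43 - 3.56Q.
Set SMB = MC: 80.43 - 3.56Q = 57.12 + 1.04Q → Q* = 5.0674.
Gap = |4.0217 − 5.0674| = 1.0457.

1.05 units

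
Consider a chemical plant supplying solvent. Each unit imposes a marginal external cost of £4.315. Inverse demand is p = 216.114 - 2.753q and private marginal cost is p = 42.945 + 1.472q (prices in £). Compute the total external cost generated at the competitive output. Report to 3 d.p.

Market equilibrium (private): 42.945 + 1.472q = 216.114 - 2.753q → q_m = 40.9867.
Total external cost = MEC × q_m = 4.315 × 40.9867 = 176.8576.

£176.858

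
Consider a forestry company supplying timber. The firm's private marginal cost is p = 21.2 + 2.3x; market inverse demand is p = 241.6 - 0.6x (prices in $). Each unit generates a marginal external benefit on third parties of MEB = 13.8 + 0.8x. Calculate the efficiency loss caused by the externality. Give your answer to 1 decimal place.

DWL = $1325.0

Market equilibrium (private): 21.2 + 2.3x = 241.6 - 0.6x → x_m = 76.0000.
Social marginal cost = private MC − MEB = 7.4 + 1.5x.
Set SMC = demand: 7.4 + 1.5x = 241.6 - 0.6x → x* = 111.5238.
The loss is the area between SMC and demand from x* to x_m; with linear curves that's a triangle of height MEB(x_m).
DWL = ½ × 35.5238 × 74.6000 = 1325.0377.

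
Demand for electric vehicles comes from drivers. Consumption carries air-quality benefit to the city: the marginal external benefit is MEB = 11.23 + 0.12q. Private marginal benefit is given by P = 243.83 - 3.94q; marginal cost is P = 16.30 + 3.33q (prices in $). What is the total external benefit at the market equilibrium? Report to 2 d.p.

Market equilibrium (private): 16.30 + 3.33q = 243.83 - 3.94q → q_m = 31.2971.
Total external benefit = ∫₀^{q_m} (11.23 + 0.12q) dq = 11.23×31.2971 + ½×0.12×31.2971² = 410.2369.

$410.24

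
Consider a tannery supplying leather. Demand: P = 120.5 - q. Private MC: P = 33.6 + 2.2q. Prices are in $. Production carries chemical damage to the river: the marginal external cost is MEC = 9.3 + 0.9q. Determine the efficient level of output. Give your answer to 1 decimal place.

q* = 18.9

Social marginal cost = private MC + MEC = 42.9 + 3.1q.
Set SMC = demand: 42.9 + 3.1q = 120.5 - q → q* = 18.9268.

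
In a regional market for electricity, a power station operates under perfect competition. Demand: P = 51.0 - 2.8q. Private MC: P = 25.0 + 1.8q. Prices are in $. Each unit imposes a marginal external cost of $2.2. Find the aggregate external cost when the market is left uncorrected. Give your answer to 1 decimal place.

$12.4

Market equilibrium (private): 25.0 + 1.8q = 51.0 - 2.8q → q_m = 5.6522.
Total external cost = MEC × q_m = 2.2 × 5.6522 = 12.4348.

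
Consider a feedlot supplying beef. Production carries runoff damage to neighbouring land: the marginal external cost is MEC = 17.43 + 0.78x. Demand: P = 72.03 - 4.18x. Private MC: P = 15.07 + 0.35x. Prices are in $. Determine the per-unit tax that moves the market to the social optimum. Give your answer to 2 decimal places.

tax = $23.24 per unit

Social marginal cost = private MC + MEC = 32.50 + 1.13x.
Set SMC = demand: 32.50 + 1.13x = 72.03 - 4.18x → x* = 7.4444.
The Pigouvian tax equals MEC at x*: 17.43 + 0.78×7.4444 = 23.2366.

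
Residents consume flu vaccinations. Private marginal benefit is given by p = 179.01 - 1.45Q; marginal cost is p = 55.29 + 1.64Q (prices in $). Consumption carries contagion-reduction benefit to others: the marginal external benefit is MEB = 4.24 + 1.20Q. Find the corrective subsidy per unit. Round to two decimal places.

Social marginal benefit = demand + MEB = 183.25 - 0.25Q.
Set SMB = MC: 183.25 - 0.25Q = 55.29 + 1.64Q → Q* = 67.7037.
The Pigouvian subsidy equals MEB at Q*: 4.24 + 1.20×67.7037 = 85.4844.

subsidy = $85.48 per unit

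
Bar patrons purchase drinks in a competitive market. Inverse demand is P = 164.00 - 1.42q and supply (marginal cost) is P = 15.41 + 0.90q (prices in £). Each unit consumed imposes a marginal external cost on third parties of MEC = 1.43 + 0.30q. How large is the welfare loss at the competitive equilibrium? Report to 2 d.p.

DWL = £81.33

Market equilibrium (private): 15.41 + 0.90q = 164.00 - 1.42q → q_m = 64.0474.
Social marginal benefit = demand − MEC = 162.57 - 1.72q.
Set SMB = MC: 162.57 - 1.72q = 15.41 + 0.90q → q* = 56.1679.
The welfare-loss triangle has base |q_m − q*| and height MEC(q_m) (the vertical gap between SMB and MC is zero at q* and MEC at q_m).
DWL = ½ × 7.8795 × 20.6442 = 81.3330.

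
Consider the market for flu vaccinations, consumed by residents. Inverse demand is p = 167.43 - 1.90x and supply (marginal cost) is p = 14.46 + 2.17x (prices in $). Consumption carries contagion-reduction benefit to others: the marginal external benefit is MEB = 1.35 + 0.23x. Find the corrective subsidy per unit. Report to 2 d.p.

Social marginal benefit = demand + MEB = 168.78 - 1.67x.
Set SMB = MC: 168.78 - 1.67x = 14.46 + 2.17x → x* = 40.1875.
The Pigouvian subsidy equals MEB at x*: 1.35 + 0.23×40.1875 = 10.5931.

subsidy = $10.59 per unit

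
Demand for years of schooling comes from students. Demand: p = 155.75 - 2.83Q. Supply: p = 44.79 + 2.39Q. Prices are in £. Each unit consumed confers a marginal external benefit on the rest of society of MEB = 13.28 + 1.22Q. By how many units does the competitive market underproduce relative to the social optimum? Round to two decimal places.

9.80 units

Market equilibrium (private): 44.79 + 2.39Q = 155.75 - 2.83Q → Q_m = 21.2567.
Social marginal benefit = demand + MEB = 169.03 - 1.61Q.
Set SMB = MC: 169.03 - 1.61Q = 44.79 + 2.39Q → Q* = 31.0600.
Gap = |21.2567 − 31.0600| = 9.8033.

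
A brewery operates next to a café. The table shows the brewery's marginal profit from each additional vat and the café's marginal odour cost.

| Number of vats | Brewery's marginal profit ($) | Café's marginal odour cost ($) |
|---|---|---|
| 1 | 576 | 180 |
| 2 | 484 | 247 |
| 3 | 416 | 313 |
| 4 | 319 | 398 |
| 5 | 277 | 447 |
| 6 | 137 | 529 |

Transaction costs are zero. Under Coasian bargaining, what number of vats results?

3

Bargaining reaches the level where marginal profit last exceeds marginal odour cost.
That holds through level 3 (416 ≥ 313) but not at 4 (319 < 398).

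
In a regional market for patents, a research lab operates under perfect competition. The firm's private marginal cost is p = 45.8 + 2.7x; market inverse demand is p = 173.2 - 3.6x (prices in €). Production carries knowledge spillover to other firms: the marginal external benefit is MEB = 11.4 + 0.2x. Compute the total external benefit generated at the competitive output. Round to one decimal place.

€271.4

Market equilibrium (private): 45.8 + 2.7x = 173.2 - 3.6x → x_m = 20.2222.
Total external benefit = ∫₀^{x_m} (11.4 + 0.2x) dx = 11.4×20.2222 + ½×0.2×20.2222² = 271.4268.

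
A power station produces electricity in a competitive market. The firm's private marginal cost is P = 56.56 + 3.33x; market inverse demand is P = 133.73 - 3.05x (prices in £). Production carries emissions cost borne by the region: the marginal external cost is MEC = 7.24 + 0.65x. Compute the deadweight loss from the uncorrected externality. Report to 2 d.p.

DWL = £16.22

Market equilibrium (private): 56.56 + 3.33x = 133.73 - 3.05x → x_m = 12.0956.
Social marginal cost = private MC + MEC = 63.80 + 3.98x.
Set SMC = demand: 63.80 + 3.98x = 133.73 - 3.05x → x* = 9.9474.
Height of the DWL triangle at x_m is SMC(x_m) − demand(x_m) = MEC(x_m) = 15.1021.
DWL = ½ × 2.1482 × 15.1021 = 16.2212.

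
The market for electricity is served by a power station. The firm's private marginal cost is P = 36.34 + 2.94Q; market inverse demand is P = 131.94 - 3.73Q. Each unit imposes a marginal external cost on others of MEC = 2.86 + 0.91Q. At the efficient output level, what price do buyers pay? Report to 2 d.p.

P = 86.30

Social marginal cost = private MC + MEC = 39.20 + 3.85Q.
Set SMC = demand: 39.20 + 3.85Q = 131.94 - 3.73Q → Q* = 12.2348.
Consumer price on the demand curve at Q*: 131.94 − 3.73×12.2348 = 86.3042.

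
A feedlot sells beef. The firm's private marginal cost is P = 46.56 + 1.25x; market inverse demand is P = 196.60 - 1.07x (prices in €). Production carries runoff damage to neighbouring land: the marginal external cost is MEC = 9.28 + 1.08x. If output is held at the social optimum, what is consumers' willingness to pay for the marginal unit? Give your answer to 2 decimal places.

Social marginal cost = private MC + MEC = 55.84 + 2.33x.
Set SMC = demand: 55.84 + 2.33x = 196.60 - 1.07x → x* = 41.4000.
Consumer price on the demand curve at x*: 196.60 − 1.07×41.4000 = 152.3020.

P = €152.30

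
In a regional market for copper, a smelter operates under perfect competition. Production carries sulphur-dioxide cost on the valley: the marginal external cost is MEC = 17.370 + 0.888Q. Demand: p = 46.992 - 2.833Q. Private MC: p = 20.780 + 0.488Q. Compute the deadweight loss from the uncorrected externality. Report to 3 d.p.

Market equilibrium (private): 20.780 + 0.488Q = 46.992 - 2.833Q → Q_m = 7.8928.
Social marginal cost = private MC + MEC = 38.150 + 1.376Q.
Set SMC = demand: 38.150 + 1.376Q = 46.992 - 2.833Q → Q* = 2.1007.
The welfare-loss triangle has base |Q_m − Q*| and height MEC(Q_m) (the vertical gap between SMC and demand is zero at Q* and MEC at Q_m).
DWL = ½ × 5.7921 × 24.3788 = 70.6022.

DWL = 70.602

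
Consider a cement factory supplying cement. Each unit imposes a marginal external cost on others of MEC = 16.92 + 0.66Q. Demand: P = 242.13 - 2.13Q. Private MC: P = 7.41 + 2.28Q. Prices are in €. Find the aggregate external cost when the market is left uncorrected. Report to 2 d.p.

€1835.40

Market equilibrium (private): 7.41 + 2.28Q = 242.13 - 2.13Q → Q_m = 53.2245.
Total external cost = ∫₀^{Q_m} (16.92 + 0.66Q) dQ = 16.92×53.2245 + ½×0.66×53.2245² = 1835.3982.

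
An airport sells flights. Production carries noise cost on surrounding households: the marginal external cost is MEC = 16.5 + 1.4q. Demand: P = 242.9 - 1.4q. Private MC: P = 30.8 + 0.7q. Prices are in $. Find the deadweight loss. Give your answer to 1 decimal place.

DWL = $3561.8

Market equilibrium (private): 30.8 + 0.7q = 242.9 - 1.4q → q_m = 101.0000.
Social marginal cost = private MC + MEC = 47.3 + 2.1q.
Set SMC = demand: 47.3 + 2.1q = 242.9 - 1.4q → q* = 55.8857.
The welfare-loss triangle has base |q_m − q*| and height MEC(q_m) (the vertical gap between SMC and demand is zero at q* and MEC at q_m).
DWL = ½ × 45.1143 × 157.9000 = 3561.7740.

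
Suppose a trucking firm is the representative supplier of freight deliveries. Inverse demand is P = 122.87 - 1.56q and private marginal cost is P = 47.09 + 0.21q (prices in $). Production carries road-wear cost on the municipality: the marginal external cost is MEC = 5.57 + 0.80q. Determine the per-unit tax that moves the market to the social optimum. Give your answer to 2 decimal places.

tax = $27.43 per unit

Social marginal cost = private MC + MEC = 52.66 + 1.01q.
Set SMC = demand: 52.66 + 1.01q = 122.87 - 1.56q → q* = 27.3191.
The Pigouvian tax equals MEC at q*: 5.57 + 0.80×27.3191 = 27.4253.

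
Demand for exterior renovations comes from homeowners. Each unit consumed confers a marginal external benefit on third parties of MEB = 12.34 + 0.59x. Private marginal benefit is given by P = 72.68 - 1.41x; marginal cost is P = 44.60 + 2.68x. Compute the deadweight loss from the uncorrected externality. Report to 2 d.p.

Market equilibrium (private): 44.60 + 2.68x = 72.68 - 1.41x → x_m = 6.8655.
Social marginal benefit = demand + MEB = 85.02 - 0.82x.
Set SMB = MC: 85.02 - 0.82x = 44.60 + 2.68x → x* = 11.5486.
The welfare-loss triangle has base |x_m − x*| and height MEB(x_m) (the vertical gap between SMB and MC is zero at x* and MEB at x_m).
DWL = ½ × 4.6831 × 16.3907 = 38.3796.

DWL = 38.38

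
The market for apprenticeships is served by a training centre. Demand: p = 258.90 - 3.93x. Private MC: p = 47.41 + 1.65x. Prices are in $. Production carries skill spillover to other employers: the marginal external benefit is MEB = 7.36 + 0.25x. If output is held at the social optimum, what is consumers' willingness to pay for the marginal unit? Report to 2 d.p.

P = $97.53

Social marginal cost = private MC − MEB = 40.05 + 1.40x.
Set SMC = demand: 40.05 + 1.40x = 258.90 - 3.93x → x* = 41.0600.
Consumer price on the demand curve at x*: 258.90 − 3.93×41.0600 = 97.5342.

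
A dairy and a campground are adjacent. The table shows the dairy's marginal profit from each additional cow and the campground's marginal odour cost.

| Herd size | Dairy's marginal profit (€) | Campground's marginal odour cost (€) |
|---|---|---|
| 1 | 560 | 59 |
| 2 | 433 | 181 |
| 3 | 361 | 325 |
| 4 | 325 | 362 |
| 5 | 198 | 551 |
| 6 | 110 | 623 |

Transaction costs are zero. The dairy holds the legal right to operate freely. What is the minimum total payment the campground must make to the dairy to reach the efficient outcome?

Left alone the dairy would choose level 6 (marginal profit stays positive).
Efficient level: k* = 3 (marginal profit ≥ marginal odour cost through 3).
The campground must at least cover the dairy's forgone profit from cutting 6→3: 325 + 198 + 110 = 633.

€633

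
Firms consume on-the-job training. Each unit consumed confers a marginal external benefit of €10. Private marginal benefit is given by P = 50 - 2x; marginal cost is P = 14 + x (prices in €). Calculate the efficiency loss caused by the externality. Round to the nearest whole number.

DWL = €17

Market equilibrium (private): 14 + x = 50 - 2x → x_m = 12.0000.
Social marginal benefit = demand + MEB = 60 - 2x.
Set SMB = MC: 60 - 2x = 14 + x → x* = 15.3333.
Between x* and x_m the wedge SMB − MC runs linearly from 0 to MEB(x_m), so the loss is a triangle.
DWL = ½ × 3.3333 × 10.0000 = 16.6665.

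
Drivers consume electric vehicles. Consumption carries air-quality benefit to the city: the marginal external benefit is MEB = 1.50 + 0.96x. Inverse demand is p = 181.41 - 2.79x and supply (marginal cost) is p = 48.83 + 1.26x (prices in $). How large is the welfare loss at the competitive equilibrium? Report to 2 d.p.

DWL = $175.43

Market equilibrium (private): 48.83 + 1.26x = 181.41 - 2.79x → x_m = 32.7358.
Social marginal benefit = demand + MEB = 182.91 - 1.83x.
Set SMB = MC: 182.91 - 1.83x = 48.83 + 1.26x → x* = 43.3916.
The loss is the area between SMB and MC from x* to x_m; with linear curves that's a triangle of height MEB(x_m).
DWL = ½ × 10.6558 × 32.9264 = 175.4286.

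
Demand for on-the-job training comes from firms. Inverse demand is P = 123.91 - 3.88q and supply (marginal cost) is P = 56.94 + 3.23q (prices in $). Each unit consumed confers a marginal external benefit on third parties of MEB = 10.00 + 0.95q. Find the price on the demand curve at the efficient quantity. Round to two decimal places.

P = $75.43

Social marginal benefit = demand + MEB = 133.91 - 2.93q.
Set SMB = MC: 133.91 - 2.93q = 56.94 + 3.23q → q* = 12.4951.
Consumer price on the demand curve at q*: 123.91 − 3.88×12.4951 = 75.4290.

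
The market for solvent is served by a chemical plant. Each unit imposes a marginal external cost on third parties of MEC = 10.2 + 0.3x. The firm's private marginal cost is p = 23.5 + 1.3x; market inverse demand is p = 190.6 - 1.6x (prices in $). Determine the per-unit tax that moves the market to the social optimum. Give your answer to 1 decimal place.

Social marginal cost = private MC + MEC = 33.7 + 1.6x.
Set SMC = demand: 33.7 + 1.6x = 190.6 - 1.6x → x* = 49.0313.
The Pigouvian tax equals MEC at x*: 10.2 + 0.3×49.0313 = 24.9094.

tax = $24.9 per unit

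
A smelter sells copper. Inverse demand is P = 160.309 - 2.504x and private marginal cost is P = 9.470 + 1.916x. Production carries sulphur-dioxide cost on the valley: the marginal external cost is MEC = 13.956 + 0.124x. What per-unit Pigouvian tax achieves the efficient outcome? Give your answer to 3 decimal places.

tax = 17.691 per unit

Social marginal cost = private MC + MEC = 23.426 + 2.040x.
Set SMC = demand: 23.426 + 2.040x = 160.309 - 2.504x → x* = 30.1239.
The Pigouvian tax equals MEC at x*: 13.956 + 0.124×30.1239 = 17.6914.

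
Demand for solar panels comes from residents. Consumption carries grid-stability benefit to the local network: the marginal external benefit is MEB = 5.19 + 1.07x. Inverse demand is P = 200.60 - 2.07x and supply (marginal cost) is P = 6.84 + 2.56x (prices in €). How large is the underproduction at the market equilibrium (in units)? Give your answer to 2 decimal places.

Market equilibrium (private): 6.84 + 2.56x = 200.60 - 2.07x → x_m = 41.8488.
Social marginal benefit = demand + MEB = 205.79 - x.
Set SMB = MC: 205.79 - x = 6.84 + 2.56x → x* = 55.8848.
Gap = |41.8488 − 55.8848| = 14.0360.

14.04 units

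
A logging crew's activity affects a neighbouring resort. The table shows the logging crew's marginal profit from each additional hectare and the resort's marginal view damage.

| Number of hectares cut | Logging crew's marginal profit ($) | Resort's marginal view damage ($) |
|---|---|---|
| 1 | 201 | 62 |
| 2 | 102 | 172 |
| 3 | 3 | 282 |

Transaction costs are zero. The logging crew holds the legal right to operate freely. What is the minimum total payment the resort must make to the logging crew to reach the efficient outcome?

$105

Left alone the logging crew would choose level 3 (marginal profit stays positive).
Efficient level: k* = 1 (marginal profit ≥ marginal view damage through 1).
The resort must at least cover the logging crew's forgone profit from cutting 3→1: 102 + 3 = 105.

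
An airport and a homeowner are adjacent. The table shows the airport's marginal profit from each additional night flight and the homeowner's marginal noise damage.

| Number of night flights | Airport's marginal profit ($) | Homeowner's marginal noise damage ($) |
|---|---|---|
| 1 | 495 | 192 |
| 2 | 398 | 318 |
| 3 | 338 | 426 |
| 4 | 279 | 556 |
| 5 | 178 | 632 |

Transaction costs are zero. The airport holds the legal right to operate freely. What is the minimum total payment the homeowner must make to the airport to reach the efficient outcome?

$795

Left alone the airport would choose level 5 (marginal profit stays positive).
Efficient level: k* = 2 (marginal profit ≥ marginal noise damage through 2).
The homeowner must at least cover the airport's forgone profit from cutting 5→2: 338 + 279 + 178 = 795.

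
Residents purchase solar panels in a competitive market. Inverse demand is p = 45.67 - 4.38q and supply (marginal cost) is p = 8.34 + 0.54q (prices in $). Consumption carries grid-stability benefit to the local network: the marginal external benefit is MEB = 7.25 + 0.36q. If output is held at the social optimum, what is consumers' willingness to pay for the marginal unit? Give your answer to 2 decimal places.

Social marginal benefit = demand + MEB = 52.92 - 4.02q.
Set SMB = MC: 52.92 - 4.02q = 8.34 + 0.54q → q* = 9.7763.
Consumer price on the demand curve at q*: 45.67 − 4.38×9.7763 = 2.8498.

P = $2.85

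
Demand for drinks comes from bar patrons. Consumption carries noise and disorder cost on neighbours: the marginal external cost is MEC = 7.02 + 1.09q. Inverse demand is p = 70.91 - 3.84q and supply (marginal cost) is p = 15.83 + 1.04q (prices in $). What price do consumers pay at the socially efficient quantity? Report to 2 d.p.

Social marginal benefit = demand − MEC = 63.89 - 4.93q.
Set SMB = MC: 63.89 - 4.93q = 15.83 + 1.04q → q* = 8.0503.
Consumer price on the demand curve at q*: 70.91 − 3.84×8.0503 = 39.9968.

P = $40.00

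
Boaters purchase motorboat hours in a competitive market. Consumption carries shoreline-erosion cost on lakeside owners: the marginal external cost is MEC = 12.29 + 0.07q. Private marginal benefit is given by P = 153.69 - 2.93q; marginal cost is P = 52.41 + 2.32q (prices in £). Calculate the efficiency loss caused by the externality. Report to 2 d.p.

Market equilibrium (private): 52.41 + 2.32q = 153.69 - 2.93q → q_m = 19.2914.
Social marginal benefit = demand − MEC = 141.40 - 3.00q.
Set SMB = MC: 141.40 - 3.00q = 52.41 + 2.32q → q* = 16.7274.
Between q* and q_m the wedge MC − SMB runs linearly from 0 to MEC(q_m), so the loss is a triangle.
DWL = ½ × 2.5640 × 13.6404 = 17.4870.

DWL = £17.49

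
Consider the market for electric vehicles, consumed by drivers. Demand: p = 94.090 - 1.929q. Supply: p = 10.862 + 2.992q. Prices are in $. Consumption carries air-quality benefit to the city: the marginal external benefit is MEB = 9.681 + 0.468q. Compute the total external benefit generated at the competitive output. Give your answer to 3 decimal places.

Market equilibrium (private): 10.862 + 2.992q = 94.090 - 1.929q → q_m = 16.9128.
Total external benefit = ∫₀^{q_m} (9.681 + 0.468q) dq = 9.681×16.9128 + ½×0.468×16.9128² = 230.6668.

$230.667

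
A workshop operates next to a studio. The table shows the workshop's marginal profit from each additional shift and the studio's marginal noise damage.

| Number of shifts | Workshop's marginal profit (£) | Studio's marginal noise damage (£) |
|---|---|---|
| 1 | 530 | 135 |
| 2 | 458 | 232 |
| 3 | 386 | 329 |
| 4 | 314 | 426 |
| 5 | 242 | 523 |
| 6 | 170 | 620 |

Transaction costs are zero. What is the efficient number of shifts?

3

Bargaining reaches the level where marginal profit last exceeds marginal noise damage.
That holds through level 3 (386 ≥ 329) but not at 4 (314 < 426).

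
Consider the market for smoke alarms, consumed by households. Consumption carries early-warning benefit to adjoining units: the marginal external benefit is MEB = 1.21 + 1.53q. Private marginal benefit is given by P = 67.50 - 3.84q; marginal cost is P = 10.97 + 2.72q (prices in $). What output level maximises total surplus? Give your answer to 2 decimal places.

q* = 11.48

Social marginal benefit = demand + MEB = 68.71 - 2.31q.
Set SMB = MC: 68.71 - 2.31q = 10.97 + 2.72q → q* = 11.4791.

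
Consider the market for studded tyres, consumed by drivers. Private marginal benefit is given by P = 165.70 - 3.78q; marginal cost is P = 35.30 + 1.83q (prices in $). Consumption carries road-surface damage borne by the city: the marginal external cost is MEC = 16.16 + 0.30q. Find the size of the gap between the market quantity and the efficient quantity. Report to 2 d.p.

3.91 units

Market equilibrium (private): 35.30 + 1.83q = 165.70 - 3.78q → q_m = 23.2442.
Social marginal benefit = demand − MEC = 149.54 - 4.08q.
Set SMB = MC: 149.54 - 4.08q = 35.30 + 1.83q → q* = 19.3299.
Gap = |23.2442 − 19.3299| = 3.9143.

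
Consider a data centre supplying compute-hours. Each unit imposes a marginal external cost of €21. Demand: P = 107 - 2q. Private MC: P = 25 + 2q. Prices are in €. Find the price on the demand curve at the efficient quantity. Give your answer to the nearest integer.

Social marginal cost = private MC + MEC = 46 + 2q.
Set SMC = demand: 46 + 2q = 107 - 2q → q* = 15.2500.
Consumer price on the demand curve at q*: 107 − 2×15.2500 = 76.5000.

P = €77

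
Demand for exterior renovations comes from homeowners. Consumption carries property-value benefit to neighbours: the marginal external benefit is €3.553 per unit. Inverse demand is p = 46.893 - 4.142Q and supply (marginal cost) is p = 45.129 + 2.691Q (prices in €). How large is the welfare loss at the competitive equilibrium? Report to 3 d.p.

Market equilibrium (private): 45.129 + 2.691Q = 46.893 - 4.142Q → Q_m = 0.2582.
Social marginal benefit = demand + MEB = 50.446 - 4.142Q.
Set SMB = MC: 50.446 - 4.142Q = 45.129 + 2.691Q → Q* = 0.7781.
Height of the DWL triangle at Q_m is SMB(Q_m) − MC(Q_m) = MEB(Q_m) = 3.5530.
DWL = ½ × 0.5199 × 3.5530 = 0.9236.

DWL = €0.924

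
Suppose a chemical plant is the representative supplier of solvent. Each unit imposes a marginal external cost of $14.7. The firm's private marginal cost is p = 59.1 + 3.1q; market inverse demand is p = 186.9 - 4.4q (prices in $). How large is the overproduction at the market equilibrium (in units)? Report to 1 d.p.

2.0 units

Market equilibrium (private): 59.1 + 3.1q = 186.9 - 4.4q → q_m = 17.0400.
Social marginal cost = private MC + MEC = 73.8 + 3.1q.
Set SMC = demand: 73.8 + 3.1q = 186.9 - 4.4q → q* = 15.0800.
Gap = |17.0400 − 15.0800| = 1.9600.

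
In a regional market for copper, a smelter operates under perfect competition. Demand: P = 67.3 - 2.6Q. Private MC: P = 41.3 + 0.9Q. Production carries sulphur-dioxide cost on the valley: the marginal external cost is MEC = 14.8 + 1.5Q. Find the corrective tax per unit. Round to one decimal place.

Social marginal cost = private MC + MEC = 56.1 + 2.4Q.
Set SMC = demand: 56.1 + 2.4Q = 67.3 - 2.6Q → Q* = 2.2400.
The Pigouvian tax equals MEC at Q*: 14.8 + 1.5×2.2400 = 18.1600.

tax = 18.2 per unit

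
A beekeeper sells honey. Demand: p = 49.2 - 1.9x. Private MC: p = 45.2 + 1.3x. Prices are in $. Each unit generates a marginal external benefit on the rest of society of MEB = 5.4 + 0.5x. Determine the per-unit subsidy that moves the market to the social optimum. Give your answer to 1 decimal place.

Social marginal cost = private MC − MEB = 39.8 + 0.8x.
Set SMC = demand: 39.8 + 0.8x = 49.2 - 1.9x → x* = 3.4815.
The Pigouvian subsidy equals MEB at x*: 5.4 + 0.5×3.4815 = 7.1408.

subsidy = $7.1 per unit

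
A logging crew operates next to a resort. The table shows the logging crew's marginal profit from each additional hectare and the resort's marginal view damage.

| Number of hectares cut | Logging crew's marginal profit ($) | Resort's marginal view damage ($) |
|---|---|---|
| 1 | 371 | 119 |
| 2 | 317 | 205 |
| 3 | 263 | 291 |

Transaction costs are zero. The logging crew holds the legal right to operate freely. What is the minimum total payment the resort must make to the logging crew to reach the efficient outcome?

Left alone the logging crew would choose level 3 (marginal profit stays positive).
Efficient level: k* = 2 (marginal profit ≥ marginal view damage through 2).
The resort must at least cover the logging crew's forgone profit from cutting 3→2: 263 = 263.

$263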